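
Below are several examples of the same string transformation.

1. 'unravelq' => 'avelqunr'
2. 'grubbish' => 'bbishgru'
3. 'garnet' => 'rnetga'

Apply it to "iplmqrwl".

mqrwlipl

In each case the input is transformed by: swap the front and back halves of the string, then move the last character to the front.
Starting from "iplmqrwl": after the first operation, "qrwliplm"; after the second, "mqrwlipl".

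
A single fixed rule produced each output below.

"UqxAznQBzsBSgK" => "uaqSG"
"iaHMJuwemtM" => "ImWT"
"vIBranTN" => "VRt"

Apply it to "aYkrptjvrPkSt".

The rule is to keep one character in every 3, starting at position 1 (positions 1st, 4th, 7th, ...), then flip the case of every letter.
Starting from "aYkrptjvrPkSt": after the first operation, "arjPt"; after the second, "ARJpT".

ARJpT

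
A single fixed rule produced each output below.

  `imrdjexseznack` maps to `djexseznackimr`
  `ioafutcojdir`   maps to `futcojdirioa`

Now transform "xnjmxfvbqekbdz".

What's happening: move the first 3 characters to the end (rotate left by 3).
Doing the same to "xnjmxfvbqekbdz": "mxfvbqekbdzxnj".

mxfvbqekbdzxnj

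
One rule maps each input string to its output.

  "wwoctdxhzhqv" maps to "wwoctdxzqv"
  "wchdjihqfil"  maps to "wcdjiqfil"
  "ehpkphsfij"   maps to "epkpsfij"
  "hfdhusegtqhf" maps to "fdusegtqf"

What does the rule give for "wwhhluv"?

wwluv

Looking at the pairs, the operation is to remove every "h".
Applying that to "wwhhluv" gives "wwluv".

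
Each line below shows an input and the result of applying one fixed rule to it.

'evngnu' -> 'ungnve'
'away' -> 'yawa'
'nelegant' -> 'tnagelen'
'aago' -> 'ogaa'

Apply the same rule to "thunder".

Rule — reverse the string.
For "thunder" the result is "rednuht".

rednuht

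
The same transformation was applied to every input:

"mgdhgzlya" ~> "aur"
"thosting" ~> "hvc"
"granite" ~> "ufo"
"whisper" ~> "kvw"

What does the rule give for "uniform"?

ibw

Rule — shift every letter 12 places backward in the alphabet (wrapping around), then keep only the first 3 characters.
For "uniform", step one produces "ibwtcfa"; step two turns that into "ibw".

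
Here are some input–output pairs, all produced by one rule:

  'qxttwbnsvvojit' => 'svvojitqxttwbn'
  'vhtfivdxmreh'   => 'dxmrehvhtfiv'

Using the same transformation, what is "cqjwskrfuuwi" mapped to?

The pattern: swap the front and back halves of the string.
For "cqjwskrfuuwi" the result is "rfuuwicqjwsk".

rfuuwicqjwsk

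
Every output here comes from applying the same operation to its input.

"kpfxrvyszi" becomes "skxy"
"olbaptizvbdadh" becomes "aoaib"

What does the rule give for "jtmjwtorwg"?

rjjo

What's happening: move the last 3 characters to the front (rotate right by 3), then keep one character in every 3, starting at position 1 (positions 1st, 4th, 7th, ...).
Working it through for "jtmjwtorwg": intermediate "rwgjtmjwto", final "rjjo".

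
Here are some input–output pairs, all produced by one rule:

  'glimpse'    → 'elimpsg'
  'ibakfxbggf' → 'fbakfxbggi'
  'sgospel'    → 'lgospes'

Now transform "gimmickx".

Looking at the pairs, the operation is to swap the first and last characters.
"gimmickx" → "ximmickg".

ximmickg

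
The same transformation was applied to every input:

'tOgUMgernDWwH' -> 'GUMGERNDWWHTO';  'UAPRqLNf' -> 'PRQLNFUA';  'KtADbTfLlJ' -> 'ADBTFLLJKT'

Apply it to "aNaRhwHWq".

The pattern: move the first 2 characters to the end (rotate left by 2), then convert every letter to uppercase.
On "aNaRhwHWq": the first step gives "aRhwHWqaN", and the second then gives "ARHWHWQAN".

ARHWHWQAN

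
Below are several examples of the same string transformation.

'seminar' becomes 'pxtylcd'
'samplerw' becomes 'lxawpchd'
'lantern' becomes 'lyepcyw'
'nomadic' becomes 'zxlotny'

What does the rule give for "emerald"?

Rule — move the first character to the end, then shift every letter 11 places forward in the alphabet (wrapping around).
Applying both steps to "emerald": "meralde", then "xpclwop".

xpclwop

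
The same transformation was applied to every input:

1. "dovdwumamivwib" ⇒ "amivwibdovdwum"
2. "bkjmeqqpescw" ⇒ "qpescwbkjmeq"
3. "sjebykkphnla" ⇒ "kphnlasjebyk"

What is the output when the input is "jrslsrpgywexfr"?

gywexfrjrslsrp

The pattern: swap the front and back halves of the string.
For "jrslsrpgywexfr" the result is "gywexfrjrslsrp".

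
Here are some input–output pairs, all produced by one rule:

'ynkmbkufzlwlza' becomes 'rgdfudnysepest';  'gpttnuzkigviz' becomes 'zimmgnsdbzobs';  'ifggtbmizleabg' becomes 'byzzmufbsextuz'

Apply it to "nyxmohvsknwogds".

grqfhaoldgphzwl

Rule — shift every letter 7 places backward in the alphabet (wrapping around).
"nyxmohvsknwogds" → "grqfhaoldgphzwl".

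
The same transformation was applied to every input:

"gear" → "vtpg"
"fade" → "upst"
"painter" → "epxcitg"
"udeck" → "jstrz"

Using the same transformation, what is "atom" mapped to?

pidb

Each output is the input with this applied: shift every letter 11 places backward in the alphabet (wrapping around).
Doing the same to "atom": "pidb".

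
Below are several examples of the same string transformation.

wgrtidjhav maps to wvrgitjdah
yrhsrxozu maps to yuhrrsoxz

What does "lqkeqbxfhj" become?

In each case the input is transformed by: move the last character to the front, then swap each adjacent pair of characters (1↔2, 3↔4, ...).
On "lqkeqbxfhj" that produces "ljkqqexbhf".

ljkqqexbhf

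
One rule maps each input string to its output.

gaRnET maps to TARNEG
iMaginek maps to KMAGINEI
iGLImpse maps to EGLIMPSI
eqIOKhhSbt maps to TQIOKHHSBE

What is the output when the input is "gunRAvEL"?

Each output is the input with this applied: swap the first and last characters, then convert every letter to uppercase.
For "gunRAvEL", step one produces "LunRAvEg"; step two turns that into "LUNRAVEG".

LUNRAVEG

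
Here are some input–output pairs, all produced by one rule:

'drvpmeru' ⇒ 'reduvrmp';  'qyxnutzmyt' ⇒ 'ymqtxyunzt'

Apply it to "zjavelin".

The rule is to move the last 3 characters to the front (rotate right by 3), then swap each adjacent pair of characters (1↔2, 3↔4, ...).
For "zjavelin", step one produces "linzjave"; step two turns that into "ilznajev".

ilznajev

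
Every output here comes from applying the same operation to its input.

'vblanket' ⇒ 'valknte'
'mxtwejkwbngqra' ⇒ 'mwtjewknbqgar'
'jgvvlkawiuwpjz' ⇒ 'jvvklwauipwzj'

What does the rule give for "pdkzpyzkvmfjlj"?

Rule — swap each adjacent pair of characters (1↔2, 3↔4, ...), then delete the first character.
Working it through for "pdkzpyzkvmfjlj": intermediate "dpzkypkzmvjfjl", final "pzkypkzmvjfjl".

pzkypkzmvjfjl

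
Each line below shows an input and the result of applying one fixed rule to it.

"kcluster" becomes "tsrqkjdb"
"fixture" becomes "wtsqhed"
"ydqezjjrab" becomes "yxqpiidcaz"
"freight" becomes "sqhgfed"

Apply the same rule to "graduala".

tqkfczzz

The rule is to sort the characters into reverse alphabetical order, then shift every letter 1 place backward in the alphabet (wrapping around).
"graduala" → "urlgdaaa" → "tqkfczzz".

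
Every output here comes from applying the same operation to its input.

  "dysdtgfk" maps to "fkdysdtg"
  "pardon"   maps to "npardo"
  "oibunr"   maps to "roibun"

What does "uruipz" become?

zuruip

The rule is to swap the front and back halves of the string, then move the first 2 characters to the end (rotate left by 2).
"uruipz" → "ipzuru" → "zuruip".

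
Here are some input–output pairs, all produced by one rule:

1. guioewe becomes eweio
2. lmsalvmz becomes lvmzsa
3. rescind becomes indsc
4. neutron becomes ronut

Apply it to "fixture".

urext

The transformation: delete the first 2 characters, then move the first 2 characters to the end (rotate left by 2).
Applying both steps to "fixture": "xture", then "urext".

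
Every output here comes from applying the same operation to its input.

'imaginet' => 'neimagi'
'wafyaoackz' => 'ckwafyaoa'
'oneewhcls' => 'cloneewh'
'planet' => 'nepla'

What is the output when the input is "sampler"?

lesamp

The transformation: delete the last character, then move the last 2 characters to the front (rotate right by 2).
For "sampler", step one produces "sample"; step two turns that into "lesamp".
(Check on "oneewhcls": → "oneewhcl" → "cloneewh" ✓)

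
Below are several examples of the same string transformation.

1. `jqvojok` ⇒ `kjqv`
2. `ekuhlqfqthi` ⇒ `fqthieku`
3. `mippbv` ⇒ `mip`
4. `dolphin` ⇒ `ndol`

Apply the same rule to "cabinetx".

txcab

Each output is the input with this applied: move the first 3 characters to the end (rotate left by 3), then delete the first 3 characters.
On "cabinetx": the first step gives "inetxcab", and the second then gives "txcab".
(Check on "ekuhlqfqthi": → "hlqfqthieku" → "fqthieku" ✓)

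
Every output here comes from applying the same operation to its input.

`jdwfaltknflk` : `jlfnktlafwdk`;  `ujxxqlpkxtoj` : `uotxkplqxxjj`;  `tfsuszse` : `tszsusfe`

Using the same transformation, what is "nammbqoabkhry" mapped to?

The pattern: swap the first and last characters, then reverse the string.
Applying both steps to "nammbqoabkhry": "yammbqoabkhrn", then "nrhkbaoqbmmay".
(Check on "tfsuszse": → "efsuszst" → "tszsusfe" ✓)

nrhkbaoqbmmay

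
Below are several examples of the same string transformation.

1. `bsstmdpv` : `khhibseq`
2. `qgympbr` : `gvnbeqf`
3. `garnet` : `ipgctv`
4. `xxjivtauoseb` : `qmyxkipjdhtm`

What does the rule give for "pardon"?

In each case the input is transformed by: swap the first and last characters, then shift every letter 11 places backward in the alphabet (wrapping around).
Applying both steps to "pardon": "nardop", then "cpgsde".

cpgsde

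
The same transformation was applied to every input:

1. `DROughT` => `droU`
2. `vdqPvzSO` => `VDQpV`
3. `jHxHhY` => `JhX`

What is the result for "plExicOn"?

PLeXI

In each case the input is transformed by: delete the last 3 characters, then flip the case of every letter.
"plExicOn" → "PLeXI".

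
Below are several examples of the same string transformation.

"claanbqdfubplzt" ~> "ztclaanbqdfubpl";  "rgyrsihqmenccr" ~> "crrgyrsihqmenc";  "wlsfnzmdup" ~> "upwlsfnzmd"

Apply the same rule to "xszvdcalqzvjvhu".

huxszvdcalqzvjv

Looking at the pairs, the operation is to move the last 2 characters to the front (rotate right by 2).
So "xszvdcalqzvjvhu" becomes "huxszvdcalqzvjv".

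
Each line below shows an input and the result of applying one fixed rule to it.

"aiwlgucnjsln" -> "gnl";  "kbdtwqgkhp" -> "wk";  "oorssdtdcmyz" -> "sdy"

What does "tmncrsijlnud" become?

rju

The rule is to delete the first 3 characters, then keep one character in every 3, starting at position 2 (positions 2nd, 5th, 8th, ...).
On "tmncrsijlnud": the first step gives "crsijlnud", and the second then gives "rju".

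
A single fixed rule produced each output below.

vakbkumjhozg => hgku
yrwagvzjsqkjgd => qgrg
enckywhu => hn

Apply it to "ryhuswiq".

The pattern: swap the front and back halves of the string, then keep one character in every 3, starting at position 3 (positions 3rd, 6th, 9th, ...).
On "ryhuswiq": the first step gives "swiqryhu", and the second then gives "iy".

iy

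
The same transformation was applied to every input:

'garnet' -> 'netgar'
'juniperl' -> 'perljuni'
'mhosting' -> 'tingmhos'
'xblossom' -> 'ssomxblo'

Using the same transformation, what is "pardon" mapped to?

donpar

The rule is to swap the front and back halves of the string.
On "pardon" that produces "donpar".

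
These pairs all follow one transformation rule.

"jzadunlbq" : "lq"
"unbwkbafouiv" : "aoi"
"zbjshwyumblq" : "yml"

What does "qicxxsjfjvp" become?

jjp

Rule — keep every other character starting from the first (positions 1st, 3rd, 5th, ...), then delete the first 3 characters.
For "qicxxsjfjvp", step one produces "qcxjjp"; step two turns that into "jjp".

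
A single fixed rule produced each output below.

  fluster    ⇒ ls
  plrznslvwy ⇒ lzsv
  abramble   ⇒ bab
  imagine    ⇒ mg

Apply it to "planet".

ln

The rule is to keep every other character starting from the second (positions 2nd, 4th, 6th, ...), then delete the last character.
On "planet": the first step gives "lnt", and the second then gives "ln".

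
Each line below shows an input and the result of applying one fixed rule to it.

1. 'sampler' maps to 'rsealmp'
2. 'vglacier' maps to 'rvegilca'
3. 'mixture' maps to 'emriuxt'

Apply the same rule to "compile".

Rule — reverse the string, then take characters alternately from the front and the back (1st, last, 2nd, 2nd-last, ...).
For "compile", step one produces "elipmoc"; step two turns that into "ecloimp".

ecloimp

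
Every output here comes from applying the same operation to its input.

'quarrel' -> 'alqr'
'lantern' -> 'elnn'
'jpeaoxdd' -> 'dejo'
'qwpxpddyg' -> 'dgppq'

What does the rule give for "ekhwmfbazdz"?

behmzz

In each case the input is transformed by: keep every other character starting from the first (positions 1st, 3rd, 5th, ...), then sort the characters into alphabetical order.
Working it through for "ekhwmfbazdz": intermediate "ehmbzz", final "behmzz".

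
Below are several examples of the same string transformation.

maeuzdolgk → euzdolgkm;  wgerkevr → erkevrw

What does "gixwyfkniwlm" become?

xwyfkniwlmg

The transformation: move the first 2 characters to the end (rotate left by 2), then delete the last character.
Working it through for "gixwyfkniwlm": intermediate "xwyfkniwlmgi", final "xwyfkniwlmg".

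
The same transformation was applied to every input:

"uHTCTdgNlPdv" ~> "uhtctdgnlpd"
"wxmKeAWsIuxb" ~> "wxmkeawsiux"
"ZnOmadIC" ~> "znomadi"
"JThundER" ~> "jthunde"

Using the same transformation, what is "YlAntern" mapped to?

The transformation: delete the last character, then convert every letter to lowercase.
Applying that to "YlAntern" gives "ylanter".

ylanter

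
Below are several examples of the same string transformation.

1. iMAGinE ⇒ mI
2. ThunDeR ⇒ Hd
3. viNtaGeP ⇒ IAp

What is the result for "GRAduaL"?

What's happening: keep one character in every 3, starting at position 2 (positions 2nd, 5th, 8th, ...), then flip the case of every letter.
Working it through for "GRAduaL": intermediate "Ru", final "rU".

rU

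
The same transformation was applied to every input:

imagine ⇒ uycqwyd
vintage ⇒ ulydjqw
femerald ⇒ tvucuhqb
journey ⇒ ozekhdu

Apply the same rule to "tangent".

jjqdwud

In each case the input is transformed by: shift every letter 10 places backward in the alphabet (wrapping around), then move the last character to the front.
On "tangent": the first step gives "jqdwudj", and the second then gives "jjqdwud".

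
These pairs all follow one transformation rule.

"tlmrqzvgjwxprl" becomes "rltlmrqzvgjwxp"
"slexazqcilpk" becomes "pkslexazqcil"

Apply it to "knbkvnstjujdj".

djknbkvnstjuj

The pattern: move the last 2 characters to the front (rotate right by 2).
For "knbkvnstjujdj" the result is "djknbkvnstjuj".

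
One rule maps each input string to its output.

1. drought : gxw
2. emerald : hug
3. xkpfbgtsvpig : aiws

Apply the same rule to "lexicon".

In each case the input is transformed by: shift every letter 3 places forward in the alphabet (wrapping around), then keep one character in every 3, starting at position 1 (positions 1st, 4th, 7th, ...).
"lexicon" → "ohalfrq" → "olq".

olq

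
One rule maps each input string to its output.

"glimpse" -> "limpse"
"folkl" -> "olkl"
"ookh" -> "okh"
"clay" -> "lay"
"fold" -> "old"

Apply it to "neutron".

Rule — delete the first character.
Applying that to "neutron" gives "eutron".

eutron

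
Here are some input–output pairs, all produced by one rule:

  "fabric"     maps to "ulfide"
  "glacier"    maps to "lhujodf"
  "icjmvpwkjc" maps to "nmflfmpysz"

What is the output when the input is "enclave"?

In each case the input is transformed by: shift every letter 3 places forward in the alphabet (wrapping around), then move the last 3 characters to the front (rotate right by 3).
"enclave" → "dyhhqfo".
(Check on "glacier": → "jodflhu" → "lhujodf" ✓)

dyhhqfo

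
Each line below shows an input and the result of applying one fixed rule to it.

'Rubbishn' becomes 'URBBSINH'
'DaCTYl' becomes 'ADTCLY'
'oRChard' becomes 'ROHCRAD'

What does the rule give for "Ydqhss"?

What's happening: swap each adjacent pair of characters (1↔2, 3↔4, ...), then convert every letter to uppercase.
For "Ydqhss", step one produces "dYhqss"; step two turns that into "DYHQSS".
(Check on "Rubbishn": → "uRbbsinh" → "URBBSINH" ✓)

DYHQSS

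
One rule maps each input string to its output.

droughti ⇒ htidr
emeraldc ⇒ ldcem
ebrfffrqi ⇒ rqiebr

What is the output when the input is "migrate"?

Looking at the pairs, the operation is to move the last 3 characters to the front (rotate right by 3), then delete the last 3 characters.
For "migrate", step one produces "atemigr"; step two turns that into "atem".

atem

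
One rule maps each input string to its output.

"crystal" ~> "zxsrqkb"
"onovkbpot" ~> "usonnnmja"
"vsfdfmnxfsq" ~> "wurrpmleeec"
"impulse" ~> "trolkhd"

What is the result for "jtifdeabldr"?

In each case the input is transformed by: shift every letter 1 place backward in the alphabet (wrapping around), then sort the characters into reverse alphabetical order.
Applying both steps to "jtifdeabldr": "ishecdzakcq", then "zsqkihedcca".

zsqkihedcca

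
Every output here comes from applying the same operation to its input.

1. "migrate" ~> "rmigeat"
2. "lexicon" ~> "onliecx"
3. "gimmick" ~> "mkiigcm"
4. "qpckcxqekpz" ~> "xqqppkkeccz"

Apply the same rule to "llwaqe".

The transformation: sort the characters into reverse alphabetical order, then move the first character to the end.
Doing the same to "llwaqe": "qlleaw".

qlleaw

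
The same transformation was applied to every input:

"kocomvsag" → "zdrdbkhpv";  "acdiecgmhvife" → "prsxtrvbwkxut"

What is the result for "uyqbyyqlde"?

jnfqnnfast

Looking at the pairs, the operation is to shift every letter 11 places backward in the alphabet (wrapping around).
For "uyqbyyqlde" the result is "jnfqnnfast".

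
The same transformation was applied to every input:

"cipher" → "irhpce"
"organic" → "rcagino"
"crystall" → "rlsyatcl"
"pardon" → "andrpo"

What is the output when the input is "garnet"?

Rule — swap the first and last characters, then swap each adjacent pair of characters (1↔2, 3↔4, ...).
On "garnet": the first step gives "tarneg", and the second then gives "atnrge".

atnrge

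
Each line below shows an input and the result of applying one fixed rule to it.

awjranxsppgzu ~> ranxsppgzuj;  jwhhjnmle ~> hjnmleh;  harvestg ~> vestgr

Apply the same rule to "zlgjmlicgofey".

In each case the input is transformed by: delete the first 2 characters, then move the first character to the end.
"zlgjmlicgofey" → "gjmlicgofey" → "jmlicgofeyg".

jmlicgofeyg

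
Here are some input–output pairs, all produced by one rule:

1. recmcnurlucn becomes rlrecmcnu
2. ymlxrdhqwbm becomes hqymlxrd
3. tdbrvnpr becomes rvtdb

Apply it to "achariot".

arach

The transformation: delete the last 3 characters, then move the last 2 characters to the front (rotate right by 2).
"achariot" → "achar" → "arach".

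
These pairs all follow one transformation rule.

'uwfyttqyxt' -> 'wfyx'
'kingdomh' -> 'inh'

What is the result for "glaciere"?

lae

In each case the input is transformed by: swap each adjacent pair of characters (1↔2, 3↔4, ...), then keep one character in every 3, starting at position 1 (positions 1st, 4th, 7th, ...).
Starting from "glaciere": after the first operation, "lgcaeier"; after the second, "lae".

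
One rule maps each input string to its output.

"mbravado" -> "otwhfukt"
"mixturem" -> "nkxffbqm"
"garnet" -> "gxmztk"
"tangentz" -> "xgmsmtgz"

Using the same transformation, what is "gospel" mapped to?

The transformation: shift every letter 7 places backward in the alphabet (wrapping around), then swap the front and back halves of the string.
Applying both steps to "gospel": "zhlixe", then "ixezhl".

ixezhl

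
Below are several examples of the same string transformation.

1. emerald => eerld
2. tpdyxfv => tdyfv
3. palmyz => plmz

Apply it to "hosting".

hstng

In each case the input is transformed by: double every character, then keep one character in every 3, starting at position 2 (positions 2nd, 5th, 8th, ...).
On "hosting": the first step gives "hhoossttiinngg", and the second then gives "hstng".
(Check on "tpdyxfv": → "ttppddyyxxffvv" → "tdyfv" ✓)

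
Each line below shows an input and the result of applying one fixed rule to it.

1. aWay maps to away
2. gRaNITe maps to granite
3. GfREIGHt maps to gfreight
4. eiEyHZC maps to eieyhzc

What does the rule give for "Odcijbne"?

What's happening: convert every letter to lowercase.
"Odcijbne" → "odcijbne".

odcijbne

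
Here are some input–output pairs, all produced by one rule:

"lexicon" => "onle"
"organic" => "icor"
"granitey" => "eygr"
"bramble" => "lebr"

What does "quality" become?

Looking at the pairs, the operation is to move the first 2 characters to the end (rotate left by 2), then keep only the last 4 characters.
For "quality", step one produces "alityqu"; step two turns that into "tyqu".

tyqu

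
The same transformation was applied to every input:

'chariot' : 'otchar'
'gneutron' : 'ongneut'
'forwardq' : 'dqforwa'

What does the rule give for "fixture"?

The transformation: move the last 2 characters to the front (rotate right by 2), then delete the last character.
On "fixture": the first step gives "refixtu", and the second then gives "refixt".

refixt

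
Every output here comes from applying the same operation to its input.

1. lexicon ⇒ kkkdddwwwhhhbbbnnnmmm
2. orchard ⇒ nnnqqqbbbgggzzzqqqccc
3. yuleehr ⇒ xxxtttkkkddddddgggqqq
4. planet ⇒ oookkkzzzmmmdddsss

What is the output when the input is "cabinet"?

bbbzzzaaahhhmmmdddsss

Rule — repeat every character 3 times, then shift every letter 1 place backward in the alphabet (wrapping around).
"cabinet" → "bbbzzzaaahhhmmmdddsss".
(Check on "orchard": → "ooorrrccchhhaaarrrddd" → "nnnqqqbbbgggzzzqqqccc" ✓)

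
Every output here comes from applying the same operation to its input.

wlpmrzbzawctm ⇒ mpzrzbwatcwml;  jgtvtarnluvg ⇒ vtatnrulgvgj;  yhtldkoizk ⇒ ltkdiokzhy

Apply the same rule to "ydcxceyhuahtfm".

xcechyauthmfdy

In each case the input is transformed by: move the first 2 characters to the end (rotate left by 2), then swap each adjacent pair of characters (1↔2, 3↔4, ...).
Working it through for "ydcxceyhuahtfm": intermediate "cxceyhuahtfmyd", final "xcechyauthmfdy".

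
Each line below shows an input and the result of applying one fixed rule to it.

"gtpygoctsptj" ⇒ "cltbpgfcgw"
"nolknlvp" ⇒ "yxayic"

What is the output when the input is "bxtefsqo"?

What's happening: delete the first 2 characters, then shift every letter 13 places forward in the alphabet (wrapping around) — i.e. ROT13.
Working it through for "bxtefsqo": intermediate "tefsqo", final "grsfdb".

grsfdb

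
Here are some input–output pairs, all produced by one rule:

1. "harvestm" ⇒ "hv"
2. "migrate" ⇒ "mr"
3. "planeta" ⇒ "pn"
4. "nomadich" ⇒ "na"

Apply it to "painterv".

pn

Looking at the pairs, the operation is to move the last 2 characters to the front (rotate right by 2), then keep one character in every 3, starting at position 3 (positions 3rd, 6th, 9th, ...).
Applying that to "painterv" gives "pn".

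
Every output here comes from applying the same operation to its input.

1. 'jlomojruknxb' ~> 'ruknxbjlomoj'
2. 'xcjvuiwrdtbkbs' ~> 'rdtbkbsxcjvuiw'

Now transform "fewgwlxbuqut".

xbuqutfewgwl

Rule — swap the front and back halves of the string.
So "fewgwlxbuqut" becomes "xbuqutfewgwl".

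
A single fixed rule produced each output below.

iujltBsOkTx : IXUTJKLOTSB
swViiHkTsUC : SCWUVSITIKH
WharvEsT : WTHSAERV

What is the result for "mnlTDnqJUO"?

MONULJTQDN

What's happening: take characters alternately from the front and the back (1st, last, 2nd, 2nd-last, ...), then convert every letter to uppercase.
Applying both steps to "mnlTDnqJUO": "mOnUlJTqDn", then "MONULJTQDN".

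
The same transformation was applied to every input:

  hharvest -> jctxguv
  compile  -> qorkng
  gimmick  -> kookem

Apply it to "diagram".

kcitco

The pattern: delete the first character, then shift every letter 2 places forward in the alphabet (wrapping around).
For "diagram", step one produces "iagram"; step two turns that into "kcitco".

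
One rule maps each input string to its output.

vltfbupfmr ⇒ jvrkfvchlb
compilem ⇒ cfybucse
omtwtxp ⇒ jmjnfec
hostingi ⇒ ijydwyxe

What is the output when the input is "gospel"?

Rule — move the first 2 characters to the end (rotate left by 2), then shift every letter 10 places backward in the alphabet (wrapping around).
Applying both steps to "gospel": "spelgo", then "ifubwe".

ifubwe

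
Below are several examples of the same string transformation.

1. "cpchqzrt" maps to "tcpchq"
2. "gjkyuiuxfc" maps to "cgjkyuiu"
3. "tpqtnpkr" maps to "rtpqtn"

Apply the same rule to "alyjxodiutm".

malyjxodi

Rule — move the last 3 characters to the front (rotate right by 3), then delete the first 2 characters.
Applying that to "alyjxodiutm" gives "malyjxodi".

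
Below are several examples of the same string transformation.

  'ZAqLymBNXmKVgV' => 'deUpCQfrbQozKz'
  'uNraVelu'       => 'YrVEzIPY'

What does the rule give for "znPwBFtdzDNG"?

In each case the input is transformed by: shift every letter 4 places forward in the alphabet (wrapping around), then flip the case of every letter.
Applying both steps to "znPwBFtdzDNG": "drTaFJxhdHRK", then "DRtAfjXHDhrk".

DRtAfjXHDhrk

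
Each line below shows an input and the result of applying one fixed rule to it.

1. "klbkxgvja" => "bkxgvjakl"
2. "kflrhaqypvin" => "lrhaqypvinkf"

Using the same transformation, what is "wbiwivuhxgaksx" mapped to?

Rule — move the first 2 characters to the end (rotate left by 2).
"wbiwivuhxgaksx" → "iwivuhxgaksxwb".

iwivuhxgaksxwb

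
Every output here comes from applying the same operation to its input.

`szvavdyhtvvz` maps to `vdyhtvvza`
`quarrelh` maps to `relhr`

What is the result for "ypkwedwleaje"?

edwleajew

Rule — delete the first 3 characters, then move the first character to the end.
Applying that to "ypkwedwleaje" gives "edwleajew".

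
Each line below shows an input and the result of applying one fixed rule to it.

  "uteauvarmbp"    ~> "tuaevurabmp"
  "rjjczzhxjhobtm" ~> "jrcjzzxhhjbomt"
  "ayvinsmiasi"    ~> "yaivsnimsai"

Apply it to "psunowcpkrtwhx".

Looking at the pairs, the operation is to swap each adjacent pair of characters (1↔2, 3↔4, ...).
"psunowcpkrtwhx" → "spnuwopcrkwtxh".

spnuwopcrkwtxh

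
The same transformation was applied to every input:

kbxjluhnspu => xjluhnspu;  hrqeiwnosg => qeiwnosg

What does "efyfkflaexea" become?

The rule is to delete the first 2 characters.
Doing the same to "efyfkflaexea": "yfkflaexea".

yfkflaexea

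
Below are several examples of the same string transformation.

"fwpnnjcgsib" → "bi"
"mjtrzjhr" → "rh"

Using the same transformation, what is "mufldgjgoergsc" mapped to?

The pattern: reverse the string, then keep only the first 2 characters.
"mufldgjgoergsc" → "cs".

cs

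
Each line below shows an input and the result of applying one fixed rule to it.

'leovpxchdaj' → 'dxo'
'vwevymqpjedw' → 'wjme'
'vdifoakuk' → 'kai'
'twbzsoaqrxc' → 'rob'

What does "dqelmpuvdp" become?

Each output is the input with this applied: keep one character in every 3, starting at position 3 (positions 3rd, 6th, 9th, ...), then reverse the string.
"dqelmpuvdp" → "epd" → "dpe".

dpe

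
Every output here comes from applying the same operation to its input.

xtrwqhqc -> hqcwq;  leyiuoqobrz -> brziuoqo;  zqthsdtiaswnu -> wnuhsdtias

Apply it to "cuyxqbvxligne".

The pattern: delete the first 3 characters, then move the last 3 characters to the front (rotate right by 3).
Working it through for "cuyxqbvxligne": intermediate "xqbvxligne", final "gnexqbvxli".

gnexqbvxli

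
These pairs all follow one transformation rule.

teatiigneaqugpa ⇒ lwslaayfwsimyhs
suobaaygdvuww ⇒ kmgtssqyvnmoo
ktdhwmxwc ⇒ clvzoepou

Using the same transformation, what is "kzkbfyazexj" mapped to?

The pattern: shift every letter 8 places backward in the alphabet (wrapping around).
For "kzkbfyazexj" the result is "crctxqsrwpb".

crctxqsrwpb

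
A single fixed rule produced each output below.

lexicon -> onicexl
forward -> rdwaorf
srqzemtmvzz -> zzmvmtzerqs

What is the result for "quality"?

tyliuaq

In each case the input is transformed by: reverse the string, then swap each adjacent pair of characters (1↔2, 3↔4, ...).
Doing the same to "quality": "tyliuaq".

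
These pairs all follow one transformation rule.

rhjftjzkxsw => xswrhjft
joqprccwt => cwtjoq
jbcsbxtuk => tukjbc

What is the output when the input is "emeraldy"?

The transformation: move the last 3 characters to the front (rotate right by 3), then delete the last 3 characters.
On "emeraldy": the first step gives "ldyemera", and the second then gives "ldyem".

ldyem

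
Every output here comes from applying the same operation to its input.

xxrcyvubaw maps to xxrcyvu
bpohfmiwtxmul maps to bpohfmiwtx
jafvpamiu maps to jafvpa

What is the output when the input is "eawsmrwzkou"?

eawsmrwz

In each case the input is transformed by: delete the last 3 characters.
Applying that to "eawsmrwzkou" gives "eawsmrwz".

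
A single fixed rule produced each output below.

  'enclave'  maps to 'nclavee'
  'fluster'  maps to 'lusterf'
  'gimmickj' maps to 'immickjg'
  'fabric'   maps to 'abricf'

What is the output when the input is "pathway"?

athwayp

The pattern: move the first character to the end.
So "pathway" becomes "athwayp".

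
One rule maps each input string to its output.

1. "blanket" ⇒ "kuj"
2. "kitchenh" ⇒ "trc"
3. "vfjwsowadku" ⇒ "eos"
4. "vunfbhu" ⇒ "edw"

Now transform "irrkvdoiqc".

raa

The transformation: shift every letter 9 places forward in the alphabet (wrapping around), then keep only the first 3 characters.
Working it through for "irrkvdoiqc": intermediate "raatemxrzl", final "raa".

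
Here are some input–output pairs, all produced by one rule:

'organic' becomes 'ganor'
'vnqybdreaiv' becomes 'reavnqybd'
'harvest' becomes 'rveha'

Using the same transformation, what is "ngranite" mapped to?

aningr

The pattern: delete the last 2 characters, then move the last 3 characters to the front (rotate right by 3).
Starting from "ngranite": after the first operation, "ngrani"; after the second, "aningr".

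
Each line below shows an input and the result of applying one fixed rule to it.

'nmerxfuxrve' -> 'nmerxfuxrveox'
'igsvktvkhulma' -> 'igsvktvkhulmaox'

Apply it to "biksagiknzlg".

biksagiknzlgox

The pattern: append "ox".
So "biksagiknzlg" becomes "biksagiknzlgox".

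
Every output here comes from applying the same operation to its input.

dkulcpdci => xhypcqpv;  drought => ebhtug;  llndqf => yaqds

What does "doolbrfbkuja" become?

Each output is the input with this applied: shift every letter 13 places forward in the alphabet (wrapping around) — i.e. ROT13, then delete the first character.
For "doolbrfbkuja", step one produces "qbbyoesoxhwn"; step two turns that into "bbyoesoxhwn".

bbyoesoxhwn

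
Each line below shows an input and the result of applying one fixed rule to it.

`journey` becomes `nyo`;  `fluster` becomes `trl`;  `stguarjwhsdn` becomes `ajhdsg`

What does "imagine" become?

iem

The rule is to move the first 3 characters to the end (rotate left by 3), then keep every other character starting from the second (positions 2nd, 4th, 6th, ...).
Doing the same to "imagine": "iem".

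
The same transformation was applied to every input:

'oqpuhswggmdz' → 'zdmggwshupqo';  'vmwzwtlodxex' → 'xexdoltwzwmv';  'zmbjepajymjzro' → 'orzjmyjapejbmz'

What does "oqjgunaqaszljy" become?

yjlzsaqanugjqo

The pattern: reverse the string.
For "oqjgunaqaszljy" the result is "yjlzsaqanugjqo".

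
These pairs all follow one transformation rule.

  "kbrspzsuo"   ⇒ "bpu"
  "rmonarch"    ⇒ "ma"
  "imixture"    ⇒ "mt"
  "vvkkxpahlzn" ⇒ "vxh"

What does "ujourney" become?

Looking at the pairs, the operation is to delete the last character, then keep one character in every 3, starting at position 2 (positions 2nd, 5th, 8th, ...).
Doing the same to "ujourney": "jr".

jr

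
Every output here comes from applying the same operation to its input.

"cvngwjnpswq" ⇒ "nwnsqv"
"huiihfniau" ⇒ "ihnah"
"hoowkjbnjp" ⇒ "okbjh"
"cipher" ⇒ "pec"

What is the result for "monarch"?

The rule is to move the first 2 characters to the end (rotate left by 2), then keep every other character starting from the first (positions 1st, 3rd, 5th, ...).
"monarch" → "narchmo" → "nrho".

nrho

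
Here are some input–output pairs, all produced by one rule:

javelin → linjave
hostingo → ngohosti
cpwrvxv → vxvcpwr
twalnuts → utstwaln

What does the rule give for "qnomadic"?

dicqnoma

Looking at the pairs, the operation is to move the last 3 characters to the front (rotate right by 3).
Doing the same to "qnomadic": "dicqnoma".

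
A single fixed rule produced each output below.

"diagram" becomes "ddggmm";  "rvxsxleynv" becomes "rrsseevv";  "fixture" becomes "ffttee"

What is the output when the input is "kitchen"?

What's happening: keep one character in every 3, starting at position 1 (positions 1st, 4th, 7th, ...), then double every character.
Working it through for "kitchen": intermediate "kcn", final "kkccnn".

kkccnn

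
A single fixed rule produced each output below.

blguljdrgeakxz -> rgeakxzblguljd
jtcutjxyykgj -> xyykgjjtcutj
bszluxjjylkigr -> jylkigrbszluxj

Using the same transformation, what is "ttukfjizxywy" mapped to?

What's happening: swap the front and back halves of the string.
On "ttukfjizxywy" that produces "izxywyttukfj".

izxywyttukfj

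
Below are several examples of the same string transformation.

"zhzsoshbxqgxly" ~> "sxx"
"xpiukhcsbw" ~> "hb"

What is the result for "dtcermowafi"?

Rule — delete the first 3 characters, then keep one character in every 3, starting at position 3 (positions 3rd, 6th, 9th, ...).
Applying that to "dtcermowafi" gives "ma".

ma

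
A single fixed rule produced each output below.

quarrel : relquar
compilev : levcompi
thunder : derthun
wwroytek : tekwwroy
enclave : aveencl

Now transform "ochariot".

The rule is to move the last 3 characters to the front (rotate right by 3).
Doing the same to "ochariot": "iotochar".

iotochar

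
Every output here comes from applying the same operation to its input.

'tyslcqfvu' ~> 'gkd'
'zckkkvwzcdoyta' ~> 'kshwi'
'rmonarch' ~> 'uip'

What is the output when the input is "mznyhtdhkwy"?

The rule is to keep one character in every 3, starting at position 2 (positions 2nd, 5th, 8th, ...), then shift every letter 8 places forward in the alphabet (wrapping around).
On "mznyhtdhkwy": the first step gives "zhhy", and the second then gives "hppg".
(Check on "zckkkvwzcdoyta": → "ckzoa" → "kshwi" ✓)

hppg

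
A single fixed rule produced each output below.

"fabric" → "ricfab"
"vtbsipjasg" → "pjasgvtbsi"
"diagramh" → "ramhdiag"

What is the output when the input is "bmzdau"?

daubmz

The transformation: swap the front and back halves of the string.
Doing the same to "bmzdau": "daubmz".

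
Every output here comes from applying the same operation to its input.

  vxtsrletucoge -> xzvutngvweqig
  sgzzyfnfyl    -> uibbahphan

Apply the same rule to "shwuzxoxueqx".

ujywbzqzwgsz

Rule — shift every letter 2 places forward in the alphabet (wrapping around).
So "shwuzxoxueqx" becomes "ujywbzqzwgsz".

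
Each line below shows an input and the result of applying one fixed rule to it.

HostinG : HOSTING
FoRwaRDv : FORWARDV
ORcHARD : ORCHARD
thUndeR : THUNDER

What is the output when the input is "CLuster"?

CLUSTER

In each case the input is transformed by: convert every letter to uppercase.
For "CLuster" the result is "CLUSTER".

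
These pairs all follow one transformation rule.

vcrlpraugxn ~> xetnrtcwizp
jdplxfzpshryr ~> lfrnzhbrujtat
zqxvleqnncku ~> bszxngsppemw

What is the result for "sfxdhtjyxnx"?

Rule — shift every letter 2 places forward in the alphabet (wrapping around).
Applying that to "sfxdhtjyxnx" gives "uhzfjvlazpz".

uhzfjvlazpz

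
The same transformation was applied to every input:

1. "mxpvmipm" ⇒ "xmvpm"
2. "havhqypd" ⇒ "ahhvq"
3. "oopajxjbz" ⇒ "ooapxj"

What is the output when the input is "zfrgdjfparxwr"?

What's happening: delete the last 3 characters, then swap each adjacent pair of characters (1↔2, 3↔4, ...).
Starting from "zfrgdjfparxwr": after the first operation, "zfrgdjfpar"; after the second, "fzgrjdpfra".
(Check on "mxpvmipm": → "mxpvm" → "xmvpm" ✓)

fzgrjdpfra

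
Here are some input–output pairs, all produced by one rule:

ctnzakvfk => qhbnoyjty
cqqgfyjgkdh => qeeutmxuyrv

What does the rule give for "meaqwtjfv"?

The transformation: shift every letter 12 places backward in the alphabet (wrapping around).
Applying that to "meaqwtjfv" gives "asoekhxtj".

asoekhxtj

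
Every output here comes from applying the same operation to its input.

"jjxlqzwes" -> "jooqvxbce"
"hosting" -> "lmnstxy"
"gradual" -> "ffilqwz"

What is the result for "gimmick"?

hlnnprr

Rule — sort the characters into alphabetical order, then shift every letter 5 places forward in the alphabet (wrapping around).
For "gimmick", step one produces "cgiikmm"; step two turns that into "hlnnprr".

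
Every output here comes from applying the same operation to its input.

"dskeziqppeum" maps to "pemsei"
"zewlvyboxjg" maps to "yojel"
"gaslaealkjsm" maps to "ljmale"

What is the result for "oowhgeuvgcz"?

The transformation: keep every other character starting from the second (positions 2nd, 4th, 6th, ...), then move the last 3 characters to the front (rotate right by 3).
So "oowhgeuvgcz" becomes "evcoh".

evcoh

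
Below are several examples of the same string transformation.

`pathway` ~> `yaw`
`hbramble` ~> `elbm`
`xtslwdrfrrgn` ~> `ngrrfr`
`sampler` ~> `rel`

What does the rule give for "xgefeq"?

qef

The transformation: take characters alternately from the front and the back (1st, last, 2nd, 2nd-last, ...), then keep every other character starting from the second (positions 2nd, 4th, 6th, ...).
Applying both steps to "xgefeq": "xqgeef", then "qef".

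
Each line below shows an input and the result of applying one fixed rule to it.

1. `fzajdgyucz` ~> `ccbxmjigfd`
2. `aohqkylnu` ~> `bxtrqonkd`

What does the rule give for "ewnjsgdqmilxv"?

azyvtqpomljhg

Rule — sort the characters into reverse alphabetical order, then shift every letter 3 places forward in the alphabet (wrapping around).
On "ewnjsgdqmilxv" that produces "azyvtqpomljhg".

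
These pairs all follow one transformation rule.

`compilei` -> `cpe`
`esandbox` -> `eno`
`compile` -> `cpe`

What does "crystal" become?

csl

Each output is the input with this applied: keep one character in every 3, starting at position 1 (positions 1st, 4th, 7th, ...).
So "crystal" becomes "csl".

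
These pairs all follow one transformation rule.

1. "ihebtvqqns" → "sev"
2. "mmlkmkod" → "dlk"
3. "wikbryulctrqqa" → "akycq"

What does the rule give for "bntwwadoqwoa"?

Rule — move the last 2 characters to the front (rotate right by 2), then keep one character in every 3, starting at position 2 (positions 2nd, 5th, 8th, ...).
Doing the same to "bntwwadoqwoa": "ataq".

ataq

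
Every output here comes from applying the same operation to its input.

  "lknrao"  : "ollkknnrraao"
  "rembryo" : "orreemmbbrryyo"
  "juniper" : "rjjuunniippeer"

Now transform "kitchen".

Each output is the input with this applied: double every character, then move the last character to the front.
Starting from "kitchen": after the first operation, "kkiittcchheenn"; after the second, "nkkiittcchheen".
(Check on "juniper": → "jjuunniippeerr" → "rjjuunniippeer" ✓)

nkkiittcchheen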